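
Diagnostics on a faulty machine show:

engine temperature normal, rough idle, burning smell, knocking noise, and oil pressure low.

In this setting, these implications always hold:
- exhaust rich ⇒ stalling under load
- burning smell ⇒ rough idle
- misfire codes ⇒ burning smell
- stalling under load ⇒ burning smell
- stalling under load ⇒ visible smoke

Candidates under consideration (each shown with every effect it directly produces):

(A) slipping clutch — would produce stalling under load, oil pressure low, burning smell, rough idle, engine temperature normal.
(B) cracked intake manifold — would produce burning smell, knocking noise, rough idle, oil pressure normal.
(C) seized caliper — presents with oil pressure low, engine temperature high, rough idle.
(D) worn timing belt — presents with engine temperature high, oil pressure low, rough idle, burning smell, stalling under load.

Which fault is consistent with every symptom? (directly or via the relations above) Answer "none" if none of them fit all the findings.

Checking each candidate against the observations:
(A) slipping clutch — does not account for knocking noise
(B) cracked intake manifold — engine temperature normal ✗; rough idle ✓; burning smell ✓; knocking noise ✓; oil pressure low ✗
(C) seized caliper — fails on engine temperature normal, burning smell, knocking noise (predicts engine temperature high, not engine temperature normal)
(D) worn timing belt — fails on engine temperature normal, knocking noise (predicts engine temperature high, not engine temperature normal)
Every candidate fails on at least one observation.

none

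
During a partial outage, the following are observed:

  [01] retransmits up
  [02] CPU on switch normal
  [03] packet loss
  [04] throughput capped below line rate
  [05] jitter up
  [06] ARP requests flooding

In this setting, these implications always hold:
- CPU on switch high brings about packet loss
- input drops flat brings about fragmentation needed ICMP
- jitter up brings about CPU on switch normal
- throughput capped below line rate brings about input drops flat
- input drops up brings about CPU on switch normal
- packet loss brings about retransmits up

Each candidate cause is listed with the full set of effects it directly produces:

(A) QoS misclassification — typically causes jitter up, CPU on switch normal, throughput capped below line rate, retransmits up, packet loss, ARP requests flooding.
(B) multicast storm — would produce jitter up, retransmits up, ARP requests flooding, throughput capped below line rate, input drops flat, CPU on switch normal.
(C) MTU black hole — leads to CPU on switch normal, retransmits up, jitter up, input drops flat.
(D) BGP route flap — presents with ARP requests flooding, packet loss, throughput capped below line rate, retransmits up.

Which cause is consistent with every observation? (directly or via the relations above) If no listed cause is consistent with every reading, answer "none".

For each candidate, compare predicted effects to what was observed:
(A) QoS misclassification — accounts for every observation
(B) multicast storm — retransmits up ✓; CPU on switch normal ✓; packet loss ✗; throughput capped below line rate ✓; jitter up ✓; ARP requests flooding ✓
(C) MTU black hole — does not account for packet loss, throughput capped below line rate, ARP requests flooding
(D) BGP route flap — retransmits up ✓; CPU on switch normal ✗; packet loss ✓; throughput capped below line rate ✓; jitter up ✗; ARP requests flooding ✓
Only (A) is consistent with every observation.

A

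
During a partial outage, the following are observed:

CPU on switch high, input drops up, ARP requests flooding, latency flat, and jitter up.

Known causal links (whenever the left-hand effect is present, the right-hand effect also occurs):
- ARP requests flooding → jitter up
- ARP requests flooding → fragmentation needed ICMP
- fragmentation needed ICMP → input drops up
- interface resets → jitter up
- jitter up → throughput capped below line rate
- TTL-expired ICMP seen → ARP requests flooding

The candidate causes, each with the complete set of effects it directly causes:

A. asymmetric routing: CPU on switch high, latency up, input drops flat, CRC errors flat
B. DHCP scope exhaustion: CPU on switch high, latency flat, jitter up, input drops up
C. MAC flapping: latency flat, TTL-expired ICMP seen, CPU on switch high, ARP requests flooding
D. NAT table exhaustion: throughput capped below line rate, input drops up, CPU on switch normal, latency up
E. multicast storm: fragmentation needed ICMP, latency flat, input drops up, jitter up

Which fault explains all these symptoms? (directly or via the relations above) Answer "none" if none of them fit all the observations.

For each candidate, compare predicted effects to what was observed:
(A) asymmetric routing — CPU on switch high ✓; input drops up ✗; ARP requests flooding ✗; latency flat ✗; jitter up ✗
(B) DHCP scope exhaustion — does not account for ARP requests flooding
(C) MAC flapping — CPU on switch high ✓; input drops up ✓ (via ARP requests flooding → fragmentation needed ICMP → input drops up); ARP requests flooding ✓; latency flat ✓; jitter up ✓ (via ARP requests flooding → jitter up)
(D) NAT table exhaustion — CPU on switch high ✗; input drops up ✓; ARP requests flooding ✗; latency flat ✗; jitter up ✗
(E) multicast storm — CPU on switch high ✗; input drops up ✓; ARP requests flooding ✗; latency flat ✓; jitter up ✓
Only (C) is consistent with every observation.

C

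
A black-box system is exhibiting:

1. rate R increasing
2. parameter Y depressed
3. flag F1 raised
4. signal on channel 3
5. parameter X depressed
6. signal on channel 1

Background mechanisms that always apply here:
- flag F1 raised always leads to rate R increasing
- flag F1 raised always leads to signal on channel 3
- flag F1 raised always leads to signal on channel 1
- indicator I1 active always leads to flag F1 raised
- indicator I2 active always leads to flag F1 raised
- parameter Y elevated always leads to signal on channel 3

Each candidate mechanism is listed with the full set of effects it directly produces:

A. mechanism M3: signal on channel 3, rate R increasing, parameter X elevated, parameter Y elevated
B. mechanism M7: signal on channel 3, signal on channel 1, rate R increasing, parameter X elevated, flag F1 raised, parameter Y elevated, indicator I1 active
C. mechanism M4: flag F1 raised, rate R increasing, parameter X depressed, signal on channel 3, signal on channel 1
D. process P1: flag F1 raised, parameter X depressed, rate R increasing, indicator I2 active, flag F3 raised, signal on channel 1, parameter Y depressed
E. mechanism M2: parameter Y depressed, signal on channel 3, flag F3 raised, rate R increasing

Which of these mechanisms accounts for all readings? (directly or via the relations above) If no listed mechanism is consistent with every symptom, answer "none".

D

Per-candidate check:
(A) mechanism M3 — rate R increasing yes; parameter Y depressed NO; flag F1 raised NO; signal on channel 3 yes; parameter X depressed NO; signal on channel 1 NO
(B) mechanism M7 — fails on parameter Y depressed, parameter X depressed (predicts parameter Y elevated, not parameter Y depressed; predicts parameter X elevated, not parameter X depressed)
(C) mechanism M4 — rate R increasing yes; parameter Y depressed NO; flag F1 raised yes; signal on channel 3 yes; parameter X depressed yes; signal on channel 1 yes
(D) process P1 — accounts for every observation (signal on channel 3 via flag F1 raised → signal on channel 3)
(E) mechanism M2 — rate R increasing yes; parameter Y depressed yes; flag F1 raised NO; signal on channel 3 yes; parameter X depressed NO; signal on channel 1 NO
Only (D) is consistent with every observation.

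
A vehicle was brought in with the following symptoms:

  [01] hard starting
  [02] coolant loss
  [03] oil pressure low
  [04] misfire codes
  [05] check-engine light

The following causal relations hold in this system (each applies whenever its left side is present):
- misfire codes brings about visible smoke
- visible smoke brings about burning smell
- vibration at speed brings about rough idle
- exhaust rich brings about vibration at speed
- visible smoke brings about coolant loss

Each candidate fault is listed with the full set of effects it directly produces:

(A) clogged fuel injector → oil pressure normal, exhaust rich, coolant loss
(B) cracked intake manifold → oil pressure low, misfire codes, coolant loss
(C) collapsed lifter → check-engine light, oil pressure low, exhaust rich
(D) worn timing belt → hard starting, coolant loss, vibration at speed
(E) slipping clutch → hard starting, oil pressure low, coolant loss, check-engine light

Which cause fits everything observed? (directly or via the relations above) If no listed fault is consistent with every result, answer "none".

none

Per-candidate check:
(A) clogged fuel injector — fails on hard starting, oil pressure low, misfire codes, check-engine light (predicts oil pressure normal, not oil pressure low)
(B) cracked intake manifold — hard starting miss; coolant loss match; oil pressure low match; misfire codes match; check-engine light miss
(C) collapsed lifter — hard starting miss; coolant loss miss; oil pressure low match; misfire codes miss; check-engine light match
(D) worn timing belt — does not account for oil pressure low, misfire codes, check-engine light
(E) slipping clutch — does not account for misfire codes
No candidate is consistent with all observations.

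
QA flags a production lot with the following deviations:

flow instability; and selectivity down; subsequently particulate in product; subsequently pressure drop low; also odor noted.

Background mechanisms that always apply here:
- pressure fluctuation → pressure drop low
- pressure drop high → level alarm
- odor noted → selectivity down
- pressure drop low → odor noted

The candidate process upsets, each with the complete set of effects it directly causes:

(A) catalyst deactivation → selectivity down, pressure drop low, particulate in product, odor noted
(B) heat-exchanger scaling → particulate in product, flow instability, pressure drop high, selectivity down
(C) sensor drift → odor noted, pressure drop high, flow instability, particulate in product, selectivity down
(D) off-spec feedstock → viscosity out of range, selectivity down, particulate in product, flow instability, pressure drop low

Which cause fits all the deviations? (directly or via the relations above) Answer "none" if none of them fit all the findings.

Checking each candidate against the observations:
(A) catalyst deactivation — flow instability -; selectivity down +; particulate in product +; pressure drop low +; odor noted +
(B) heat-exchanger scaling — fails on pressure drop low, odor noted (predicts pressure drop high, not pressure drop low)
(C) sensor drift — fails on pressure drop low (predicts pressure drop high, not pressure drop low)
(D) off-spec feedstock — flow instability +; selectivity down +; particulate in product +; pressure drop low +; odor noted + (through pressure drop low → odor noted)
Only (D) is consistent with every observation.

D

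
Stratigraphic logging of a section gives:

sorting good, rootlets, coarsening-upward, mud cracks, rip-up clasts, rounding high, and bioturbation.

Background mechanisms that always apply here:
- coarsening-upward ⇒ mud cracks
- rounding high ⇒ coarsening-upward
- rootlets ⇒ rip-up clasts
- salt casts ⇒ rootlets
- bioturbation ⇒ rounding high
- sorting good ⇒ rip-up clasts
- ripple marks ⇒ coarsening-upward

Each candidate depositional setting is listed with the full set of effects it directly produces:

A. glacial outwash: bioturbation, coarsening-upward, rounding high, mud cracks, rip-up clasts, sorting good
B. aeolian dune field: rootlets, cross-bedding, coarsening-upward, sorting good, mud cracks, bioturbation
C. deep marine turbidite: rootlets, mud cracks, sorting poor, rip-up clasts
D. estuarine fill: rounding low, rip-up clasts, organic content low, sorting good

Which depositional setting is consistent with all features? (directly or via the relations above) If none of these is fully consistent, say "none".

For each candidate, compare predicted effects to what was observed:
(A) glacial outwash — sorting good yes; rootlets NO; coarsening-upward yes; mud cracks yes; rip-up clasts yes; rounding high yes; bioturbation yes
(B) aeolian dune field — accounts for every observation (rip-up clasts through rootlets → rip-up clasts)
(C) deep marine turbidite — fails on sorting good, coarsening-upward, rounding high, bioturbation (predicts sorting poor, not sorting good)
(D) estuarine fill — sorting good yes; rootlets NO; coarsening-upward NO; mud cracks NO; rip-up clasts yes; rounding high NO; bioturbation NO
(B) alone accounts for all the evidence.

B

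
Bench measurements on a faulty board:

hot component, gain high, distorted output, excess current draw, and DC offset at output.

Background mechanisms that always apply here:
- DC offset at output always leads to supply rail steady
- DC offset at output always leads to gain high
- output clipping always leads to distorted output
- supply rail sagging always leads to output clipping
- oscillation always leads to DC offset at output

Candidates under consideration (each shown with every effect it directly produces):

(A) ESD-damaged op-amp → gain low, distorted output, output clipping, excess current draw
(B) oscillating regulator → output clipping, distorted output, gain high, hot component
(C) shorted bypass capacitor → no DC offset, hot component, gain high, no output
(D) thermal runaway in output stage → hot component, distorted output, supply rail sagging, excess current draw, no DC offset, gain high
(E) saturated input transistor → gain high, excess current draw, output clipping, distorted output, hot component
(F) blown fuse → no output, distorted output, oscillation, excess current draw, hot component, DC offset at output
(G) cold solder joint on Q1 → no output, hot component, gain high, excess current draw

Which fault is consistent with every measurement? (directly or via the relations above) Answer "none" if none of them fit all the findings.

F

Per-candidate check:
(A) ESD-damaged op-amp — fails on hot component, gain high, DC offset at output (predicts gain low, not gain high)
(B) oscillating regulator — hot component ✓; gain high ✓; distorted output ✓; excess current draw ✗; DC offset at output ✗
(C) shorted bypass capacitor — hot component ✓; gain high ✓; distorted output ✗; excess current draw ✗; DC offset at output ✗
(D) thermal runaway in output stage — fails on DC offset at output (predicts no DC offset, not DC offset at output)
(E) saturated input transistor — hot component ✓; gain high ✓; distorted output ✓; excess current draw ✓; DC offset at output ✗
(F) blown fuse — hot component ✓; gain high ✓ (through DC offset at output → gain high); distorted output ✓; excess current draw ✓; DC offset at output ✓
(G) cold solder joint on Q1 — hot component ✓; gain high ✓; distorted output ✗; excess current draw ✓; DC offset at output ✗
Only (F) is consistent with every observation.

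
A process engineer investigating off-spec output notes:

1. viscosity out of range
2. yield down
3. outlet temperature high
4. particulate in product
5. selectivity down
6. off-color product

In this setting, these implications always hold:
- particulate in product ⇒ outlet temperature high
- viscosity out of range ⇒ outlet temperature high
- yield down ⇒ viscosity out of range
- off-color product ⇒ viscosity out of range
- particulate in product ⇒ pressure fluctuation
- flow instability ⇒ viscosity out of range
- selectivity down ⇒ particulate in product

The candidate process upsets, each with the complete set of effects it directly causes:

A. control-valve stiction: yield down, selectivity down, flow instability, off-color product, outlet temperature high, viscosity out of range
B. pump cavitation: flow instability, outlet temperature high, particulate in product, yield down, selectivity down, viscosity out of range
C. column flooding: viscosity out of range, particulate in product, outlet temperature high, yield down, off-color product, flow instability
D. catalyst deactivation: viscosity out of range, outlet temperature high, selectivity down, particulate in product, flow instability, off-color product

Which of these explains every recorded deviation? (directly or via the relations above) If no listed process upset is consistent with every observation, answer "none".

Testing each hypothesis:
(A) control-valve stiction — accounts for every observation (particulate in product via selectivity down → particulate in product)
(B) pump cavitation — viscosity out of range ✓; yield down ✓; outlet temperature high ✓; particulate in product ✓; selectivity down ✓; off-color product ✗
(C) column flooding — does not account for selectivity down
(D) catalyst deactivation — viscosity out of range ✓; yield down ✗; outlet temperature high ✓; particulate in product ✓; selectivity down ✓; off-color product ✓
(A) alone accounts for all the evidence.

A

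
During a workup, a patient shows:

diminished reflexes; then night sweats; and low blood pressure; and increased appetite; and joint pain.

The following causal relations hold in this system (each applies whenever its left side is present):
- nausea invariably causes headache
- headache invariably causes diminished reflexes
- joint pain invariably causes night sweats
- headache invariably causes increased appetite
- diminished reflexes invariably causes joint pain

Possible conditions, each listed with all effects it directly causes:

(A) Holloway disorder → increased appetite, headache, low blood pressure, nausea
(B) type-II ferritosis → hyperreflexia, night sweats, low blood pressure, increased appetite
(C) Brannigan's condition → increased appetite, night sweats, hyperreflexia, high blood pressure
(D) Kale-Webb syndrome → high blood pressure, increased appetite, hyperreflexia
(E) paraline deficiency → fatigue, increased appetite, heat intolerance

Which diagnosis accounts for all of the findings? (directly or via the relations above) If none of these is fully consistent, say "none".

Per-candidate check:
(A) Holloway disorder — accounts for every observation (diminished reflexes through headache → diminished reflexes)
(B) type-II ferritosis — fails on diminished reflexes, joint pain (predicts hyperreflexia, not diminished reflexes)
(C) Brannigan's condition — diminished reflexes ✗; night sweats ✓; low blood pressure ✗; increased appetite ✓; joint pain ✗
(D) Kale-Webb syndrome — diminished reflexes ✗; night sweats ✗; low blood pressure ✗; increased appetite ✓; joint pain ✗
(E) paraline deficiency — does not account for diminished reflexes, night sweats, low blood pressure, joint pain
(A) is the only candidate with no mismatches.

A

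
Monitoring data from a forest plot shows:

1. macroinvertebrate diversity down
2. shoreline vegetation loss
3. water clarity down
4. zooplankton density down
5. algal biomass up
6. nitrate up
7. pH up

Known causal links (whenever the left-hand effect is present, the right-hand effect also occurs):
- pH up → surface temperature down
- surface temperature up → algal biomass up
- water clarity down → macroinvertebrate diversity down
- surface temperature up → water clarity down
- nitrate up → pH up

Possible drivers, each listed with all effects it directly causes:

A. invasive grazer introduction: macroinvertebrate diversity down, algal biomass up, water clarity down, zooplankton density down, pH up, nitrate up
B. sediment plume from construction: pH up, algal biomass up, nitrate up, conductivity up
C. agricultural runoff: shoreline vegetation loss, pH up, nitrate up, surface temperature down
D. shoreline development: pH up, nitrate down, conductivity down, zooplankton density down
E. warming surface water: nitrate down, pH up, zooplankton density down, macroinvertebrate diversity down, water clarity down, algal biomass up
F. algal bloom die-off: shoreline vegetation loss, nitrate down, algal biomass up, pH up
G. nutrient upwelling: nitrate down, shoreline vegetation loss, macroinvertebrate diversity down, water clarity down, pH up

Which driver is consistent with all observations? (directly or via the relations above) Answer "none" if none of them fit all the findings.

none

Testing each hypothesis:
(A) invasive grazer introduction — macroinvertebrate diversity down match; shoreline vegetation loss miss; water clarity down match; zooplankton density down match; algal biomass up match; nitrate up match; pH up match
(B) sediment plume from construction — macroinvertebrate diversity down miss; shoreline vegetation loss miss; water clarity down miss; zooplankton density down miss; algal biomass up match; nitrate up match; pH up match
(C) agricultural runoff — does not account for macroinvertebrate diversity down, water clarity down, zooplankton density down, algal biomass up
(D) shoreline development — fails on macroinvertebrate diversity down, shoreline vegetation loss, water clarity down, algal biomass up, nitrate up (predicts nitrate down, not nitrate up)
(E) warming surface water — fails on shoreline vegetation loss, nitrate up (predicts nitrate down, not nitrate up)
(F) algal bloom die-off — macroinvertebrate diversity down miss; shoreline vegetation loss match; water clarity down miss; zooplankton density down miss; algal biomass up match; nitrate up miss; pH up match
(G) nutrient upwelling — macroinvertebrate diversity down match; shoreline vegetation loss match; water clarity down match; zooplankton density down miss; algal biomass up miss; nitrate up miss; pH up match
No candidate is consistent with all observations.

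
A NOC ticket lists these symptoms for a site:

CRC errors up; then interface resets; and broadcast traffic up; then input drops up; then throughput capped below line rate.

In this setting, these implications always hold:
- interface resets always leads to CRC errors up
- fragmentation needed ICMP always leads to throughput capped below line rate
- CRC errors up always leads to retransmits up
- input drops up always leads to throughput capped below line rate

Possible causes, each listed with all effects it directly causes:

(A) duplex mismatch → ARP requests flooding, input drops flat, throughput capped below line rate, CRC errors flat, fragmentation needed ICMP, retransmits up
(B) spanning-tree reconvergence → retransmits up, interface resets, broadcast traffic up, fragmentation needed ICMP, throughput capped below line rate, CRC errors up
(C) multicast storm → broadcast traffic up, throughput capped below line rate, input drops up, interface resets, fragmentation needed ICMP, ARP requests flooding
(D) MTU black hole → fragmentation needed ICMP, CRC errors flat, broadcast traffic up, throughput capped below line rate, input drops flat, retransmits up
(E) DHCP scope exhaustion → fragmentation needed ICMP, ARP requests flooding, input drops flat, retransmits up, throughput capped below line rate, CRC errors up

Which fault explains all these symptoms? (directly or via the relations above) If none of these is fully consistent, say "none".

C

For each candidate, compare predicted effects to what was observed:
(A) duplex mismatch — CRC errors up -; interface resets -; broadcast traffic up -; input drops up -; throughput capped below line rate +
(B) spanning-tree reconvergence — CRC errors up +; interface resets +; broadcast traffic up +; input drops up -; throughput capped below line rate +
(C) multicast storm — CRC errors up + (by interface resets → CRC errors up); interface resets +; broadcast traffic up +; input drops up +; throughput capped below line rate +
(D) MTU black hole — fails on CRC errors up, interface resets, input drops up (predicts CRC errors flat, not CRC errors up; predicts input drops flat, not input drops up)
(E) DHCP scope exhaustion — CRC errors up +; interface resets -; broadcast traffic up -; input drops up -; throughput capped below line rate +
Only (C) is consistent with every observation.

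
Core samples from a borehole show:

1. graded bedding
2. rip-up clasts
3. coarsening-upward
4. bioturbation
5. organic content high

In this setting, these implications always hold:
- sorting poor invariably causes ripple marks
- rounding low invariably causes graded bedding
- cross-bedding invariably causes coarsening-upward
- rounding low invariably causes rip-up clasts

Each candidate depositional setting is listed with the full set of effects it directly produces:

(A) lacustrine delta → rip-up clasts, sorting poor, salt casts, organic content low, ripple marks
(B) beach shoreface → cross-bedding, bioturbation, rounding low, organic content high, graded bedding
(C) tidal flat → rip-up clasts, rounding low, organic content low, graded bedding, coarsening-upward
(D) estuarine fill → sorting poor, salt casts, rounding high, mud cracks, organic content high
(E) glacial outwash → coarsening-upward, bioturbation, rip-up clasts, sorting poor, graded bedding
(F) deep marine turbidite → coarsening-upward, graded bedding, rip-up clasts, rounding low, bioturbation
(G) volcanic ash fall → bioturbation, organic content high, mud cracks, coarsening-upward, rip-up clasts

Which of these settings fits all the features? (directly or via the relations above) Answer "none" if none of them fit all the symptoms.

B

Testing each hypothesis:
(A) lacustrine delta — fails on graded bedding, coarsening-upward, bioturbation, organic content high (predicts organic content low, not organic content high)
(B) beach shoreface — accounts for every observation (rip-up clasts via rounding low → rip-up clasts)
(C) tidal flat — fails on bioturbation, organic content high (predicts organic content low, not organic content high)
(D) estuarine fill — graded bedding -; rip-up clasts -; coarsening-upward -; bioturbation -; organic content high +
(E) glacial outwash — graded bedding +; rip-up clasts +; coarsening-upward +; bioturbation +; organic content high -
(F) deep marine turbidite — does not account for organic content high
(G) volcanic ash fall — graded bedding -; rip-up clasts +; coarsening-upward +; bioturbation +; organic content high +
(B) alone accounts for all the evidence.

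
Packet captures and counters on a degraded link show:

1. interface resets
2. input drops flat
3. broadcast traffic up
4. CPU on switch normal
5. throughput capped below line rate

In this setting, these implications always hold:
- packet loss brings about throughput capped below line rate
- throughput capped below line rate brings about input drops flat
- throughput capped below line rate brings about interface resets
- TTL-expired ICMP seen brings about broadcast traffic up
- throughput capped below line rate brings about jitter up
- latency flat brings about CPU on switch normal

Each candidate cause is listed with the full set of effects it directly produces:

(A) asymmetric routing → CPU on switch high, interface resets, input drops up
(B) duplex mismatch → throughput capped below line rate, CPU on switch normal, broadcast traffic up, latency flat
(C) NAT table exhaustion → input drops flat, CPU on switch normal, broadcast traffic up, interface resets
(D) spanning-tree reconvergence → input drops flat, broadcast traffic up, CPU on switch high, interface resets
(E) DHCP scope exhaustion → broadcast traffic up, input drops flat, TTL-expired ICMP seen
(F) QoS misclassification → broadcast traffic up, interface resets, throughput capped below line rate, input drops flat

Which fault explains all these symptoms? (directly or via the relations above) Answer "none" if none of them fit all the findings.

For each candidate, compare predicted effects to what was observed:
(A) asymmetric routing — interface resets match; input drops flat miss; broadcast traffic up miss; CPU on switch normal miss; throughput capped below line rate miss
(B) duplex mismatch — interface resets match (by throughput capped below line rate → interface resets); input drops flat match (by throughput capped below line rate → input drops flat); broadcast traffic up match; CPU on switch normal match; throughput capped below line rate match
(C) NAT table exhaustion — interface resets match; input drops flat match; broadcast traffic up match; CPU on switch normal match; throughput capped below line rate miss
(D) spanning-tree reconvergence — fails on CPU on switch normal, throughput capped below line rate (predicts CPU on switch high, not CPU on switch normal)
(E) DHCP scope exhaustion — interface resets miss; input drops flat match; broadcast traffic up match; CPU on switch normal miss; throughput capped below line rate miss
(F) QoS misclassification — does not account for CPU on switch normal
(B) alone accounts for all the evidence.

B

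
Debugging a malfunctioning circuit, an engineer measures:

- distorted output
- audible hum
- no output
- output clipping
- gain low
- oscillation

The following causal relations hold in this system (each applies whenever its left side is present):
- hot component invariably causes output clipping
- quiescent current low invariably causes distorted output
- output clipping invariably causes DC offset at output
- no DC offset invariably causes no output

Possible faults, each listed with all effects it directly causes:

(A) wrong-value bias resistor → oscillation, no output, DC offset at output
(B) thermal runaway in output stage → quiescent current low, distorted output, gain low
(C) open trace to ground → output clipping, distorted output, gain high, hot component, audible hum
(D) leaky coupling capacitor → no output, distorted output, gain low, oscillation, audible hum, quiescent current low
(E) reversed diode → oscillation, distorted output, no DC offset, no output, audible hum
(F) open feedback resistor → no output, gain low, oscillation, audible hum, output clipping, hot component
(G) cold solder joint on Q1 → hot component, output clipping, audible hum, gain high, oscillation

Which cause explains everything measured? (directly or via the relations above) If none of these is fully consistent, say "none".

Testing each hypothesis:
(A) wrong-value bias resistor — does not account for distorted output, audible hum, output clipping, gain low
(B) thermal runaway in output stage — does not account for audible hum, no output, output clipping, oscillation
(C) open trace to ground — distorted output +; audible hum +; no output -; output clipping +; gain low -; oscillation -
(D) leaky coupling capacitor — distorted output +; audible hum +; no output +; output clipping -; gain low +; oscillation +
(E) reversed diode — distorted output +; audible hum +; no output +; output clipping -; gain low -; oscillation +
(F) open feedback resistor — does not account for distorted output
(G) cold solder joint on Q1 — distorted output -; audible hum +; no output -; output clipping +; gain low -; oscillation +
No candidate is consistent with all observations.

none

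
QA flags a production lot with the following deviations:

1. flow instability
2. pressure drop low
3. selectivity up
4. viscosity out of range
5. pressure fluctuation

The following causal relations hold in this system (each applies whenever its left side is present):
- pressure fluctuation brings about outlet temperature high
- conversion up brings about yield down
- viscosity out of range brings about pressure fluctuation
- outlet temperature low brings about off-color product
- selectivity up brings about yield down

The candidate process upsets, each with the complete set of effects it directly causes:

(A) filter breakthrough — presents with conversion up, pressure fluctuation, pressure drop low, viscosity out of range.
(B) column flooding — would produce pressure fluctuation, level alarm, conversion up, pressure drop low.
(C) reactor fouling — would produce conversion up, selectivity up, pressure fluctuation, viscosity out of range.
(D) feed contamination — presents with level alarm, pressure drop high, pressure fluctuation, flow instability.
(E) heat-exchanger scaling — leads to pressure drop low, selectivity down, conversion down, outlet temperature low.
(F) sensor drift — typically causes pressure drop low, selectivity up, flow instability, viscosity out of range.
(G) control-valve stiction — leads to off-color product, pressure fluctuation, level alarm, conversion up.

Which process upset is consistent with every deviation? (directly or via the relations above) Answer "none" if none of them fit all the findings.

Per-candidate check:
(A) filter breakthrough — does not account for flow instability, selectivity up
(B) column flooding — flow instability ✗; pressure drop low ✓; selectivity up ✗; viscosity out of range ✗; pressure fluctuation ✓
(C) reactor fouling — does not account for flow instability, pressure drop low
(D) feed contamination — flow instability ✓; pressure drop low ✗; selectivity up ✗; viscosity out of range ✗; pressure fluctuation ✓
(E) heat-exchanger scaling — flow instability ✗; pressure drop low ✓; selectivity up ✗; viscosity out of range ✗; pressure fluctuation ✗
(F) sensor drift — accounts for every observation (pressure fluctuation via viscosity out of range → pressure fluctuation)
(G) control-valve stiction — does not account for flow instability, pressure drop low, selectivity up, viscosity out of range
(F) alone accounts for all the evidence.

F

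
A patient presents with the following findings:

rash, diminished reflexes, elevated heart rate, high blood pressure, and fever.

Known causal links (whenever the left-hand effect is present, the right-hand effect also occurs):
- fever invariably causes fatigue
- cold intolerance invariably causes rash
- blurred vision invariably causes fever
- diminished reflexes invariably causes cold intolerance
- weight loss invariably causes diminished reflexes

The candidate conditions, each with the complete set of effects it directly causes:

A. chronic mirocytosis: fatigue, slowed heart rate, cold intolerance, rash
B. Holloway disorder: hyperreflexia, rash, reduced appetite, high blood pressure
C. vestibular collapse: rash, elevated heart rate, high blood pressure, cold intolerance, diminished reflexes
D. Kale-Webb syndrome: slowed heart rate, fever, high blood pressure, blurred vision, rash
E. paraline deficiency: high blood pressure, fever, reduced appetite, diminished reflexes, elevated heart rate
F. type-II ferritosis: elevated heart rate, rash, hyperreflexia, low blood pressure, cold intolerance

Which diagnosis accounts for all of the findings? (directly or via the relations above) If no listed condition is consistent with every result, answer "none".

Testing each hypothesis:
(A) chronic mirocytosis — fails on diminished reflexes, elevated heart rate, high blood pressure, fever (predicts slowed heart rate, not elevated heart rate)
(B) Holloway disorder — fails on diminished reflexes, elevated heart rate, fever (predicts hyperreflexia, not diminished reflexes)
(C) vestibular collapse — rash match; diminished reflexes match; elevated heart rate match; high blood pressure match; fever miss
(D) Kale-Webb syndrome — rash match; diminished reflexes miss; elevated heart rate miss; high blood pressure match; fever match
(E) paraline deficiency — rash match (through diminished reflexes → cold intolerance → rash); diminished reflexes match; elevated heart rate match; high blood pressure match; fever match
(F) type-II ferritosis — fails on diminished reflexes, high blood pressure, fever (predicts hyperreflexia, not diminished reflexes; predicts low blood pressure, not high blood pressure)
(E) is the only candidate with no mismatches.

E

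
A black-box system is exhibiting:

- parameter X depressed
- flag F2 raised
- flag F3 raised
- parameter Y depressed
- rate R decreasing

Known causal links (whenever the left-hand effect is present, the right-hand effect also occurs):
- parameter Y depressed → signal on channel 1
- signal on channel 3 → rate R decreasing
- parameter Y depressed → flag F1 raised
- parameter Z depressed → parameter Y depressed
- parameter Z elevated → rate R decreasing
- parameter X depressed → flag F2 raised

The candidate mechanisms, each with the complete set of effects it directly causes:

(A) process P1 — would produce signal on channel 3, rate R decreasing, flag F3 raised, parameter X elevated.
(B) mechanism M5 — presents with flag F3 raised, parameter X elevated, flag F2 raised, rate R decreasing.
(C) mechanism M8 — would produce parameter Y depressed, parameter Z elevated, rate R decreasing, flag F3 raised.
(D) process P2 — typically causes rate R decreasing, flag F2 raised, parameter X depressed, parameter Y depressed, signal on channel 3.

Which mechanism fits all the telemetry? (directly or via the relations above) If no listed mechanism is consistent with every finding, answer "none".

none

For each candidate, compare predicted effects to what was observed:
(A) process P1 — fails on parameter X depressed, flag F2 raised, parameter Y depressed (predicts parameter X elevated, not parameter X depressed)
(B) mechanism M5 — fails on parameter X depressed, parameter Y depressed (predicts parameter X elevated, not parameter X depressed)
(C) mechanism M8 — parameter X depressed -; flag F2 raised -; flag F3 raised +; parameter Y depressed +; rate R decreasing +
(D) process P2 — does not account for flag F3 raised
Every candidate fails on at least one observation.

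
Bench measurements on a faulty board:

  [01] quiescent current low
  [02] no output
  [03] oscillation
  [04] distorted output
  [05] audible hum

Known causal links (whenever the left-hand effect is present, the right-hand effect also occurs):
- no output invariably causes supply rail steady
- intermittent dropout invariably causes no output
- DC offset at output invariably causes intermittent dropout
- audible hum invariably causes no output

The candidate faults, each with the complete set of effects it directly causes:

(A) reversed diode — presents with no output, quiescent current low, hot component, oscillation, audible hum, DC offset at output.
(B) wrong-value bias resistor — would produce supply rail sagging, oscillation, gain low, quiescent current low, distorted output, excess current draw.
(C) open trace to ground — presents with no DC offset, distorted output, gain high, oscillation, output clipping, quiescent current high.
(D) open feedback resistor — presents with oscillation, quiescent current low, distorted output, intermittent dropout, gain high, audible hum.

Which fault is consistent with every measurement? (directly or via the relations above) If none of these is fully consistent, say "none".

Per-candidate check:
(A) reversed diode — quiescent current low yes; no output yes; oscillation yes; distorted output NO; audible hum yes
(B) wrong-value bias resistor — quiescent current low yes; no output NO; oscillation yes; distorted output yes; audible hum NO
(C) open trace to ground — quiescent current low NO; no output NO; oscillation yes; distorted output yes; audible hum NO
(D) open feedback resistor — accounts for every observation (no output via audible hum → no output)
Only (D) is consistent with every observation.

D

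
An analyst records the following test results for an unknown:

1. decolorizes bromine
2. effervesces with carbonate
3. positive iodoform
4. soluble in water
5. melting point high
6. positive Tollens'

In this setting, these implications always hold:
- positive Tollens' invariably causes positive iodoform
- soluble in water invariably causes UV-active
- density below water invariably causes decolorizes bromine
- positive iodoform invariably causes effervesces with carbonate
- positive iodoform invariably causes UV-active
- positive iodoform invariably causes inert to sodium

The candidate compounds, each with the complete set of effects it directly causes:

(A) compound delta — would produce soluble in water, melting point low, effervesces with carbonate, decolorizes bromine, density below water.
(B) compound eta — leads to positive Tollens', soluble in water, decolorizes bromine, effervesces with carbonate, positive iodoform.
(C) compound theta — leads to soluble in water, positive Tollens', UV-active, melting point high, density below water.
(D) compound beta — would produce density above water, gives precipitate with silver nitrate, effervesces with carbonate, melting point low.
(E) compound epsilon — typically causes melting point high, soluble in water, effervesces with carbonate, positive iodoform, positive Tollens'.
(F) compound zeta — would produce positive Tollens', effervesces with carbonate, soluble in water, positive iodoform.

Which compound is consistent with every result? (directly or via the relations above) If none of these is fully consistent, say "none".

Checking each candidate against the observations:
(A) compound delta — decolorizes bromine ✓; effervesces with carbonate ✓; positive iodoform ✗; soluble in water ✓; melting point high ✗; positive Tollens' ✗
(B) compound eta — does not account for melting point high
(C) compound theta — decolorizes bromine ✓ (through density below water → decolorizes bromine); effervesces with carbonate ✓ (through positive Tollens' → positive iodoform → effervesces with carbonate); positive iodoform ✓ (through positive Tollens' → positive iodoform); soluble in water ✓; melting point high ✓; positive Tollens' ✓
(D) compound beta — fails on decolorizes bromine, positive iodoform, soluble in water, melting point high, positive Tollens' (predicts melting point low, not melting point high)
(E) compound epsilon — decolorizes bromine ✗; effervesces with carbonate ✓; positive iodoform ✓; soluble in water ✓; melting point high ✓; positive Tollens' ✓
(F) compound zeta — does not account for decolorizes bromine, melting point high
(C) is the only candidate with no mismatches.

C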